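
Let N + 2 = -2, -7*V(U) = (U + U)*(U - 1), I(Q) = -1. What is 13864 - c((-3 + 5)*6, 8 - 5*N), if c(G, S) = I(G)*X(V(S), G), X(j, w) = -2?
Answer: 13862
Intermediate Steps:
V(U) = -2*U*(-1 + U)/7 (V(U) = -(U + U)*(U - 1)/7 = -2*U*(-1 + U)/7)
N = -4 (N = -2 - 2 = -4)
c(G, S) = 2 (c(G, S) = -1*(-2) = 2)
13864 - c((-3 + 5)*6, 8 - 5*N) = 13864 - 1*2 = 13864 - 2 = 13862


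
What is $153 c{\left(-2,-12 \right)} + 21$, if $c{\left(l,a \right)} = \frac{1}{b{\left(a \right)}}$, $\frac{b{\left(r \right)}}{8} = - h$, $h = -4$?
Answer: $\frac{825}{32} \approx 25.781$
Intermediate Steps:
$b{\left(r \right)} = 32$ ($b{\left(r \right)} = 8 \left(\left(-1\right) \left(-4\right)\right) = 8 \cdot 4 = 32$)
$c{\left(l,a \right)} = \frac{1}{32}$
$153 c{\left(-2,-12 \right)} + 21 = 153 \cdot \frac{1}{32} + 21 = \frac{153}{32} + 21 = \frac{825}{32}$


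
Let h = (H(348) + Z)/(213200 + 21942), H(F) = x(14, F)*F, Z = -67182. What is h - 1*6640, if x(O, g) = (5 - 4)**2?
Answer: -780704857/117571 ≈ -6640.3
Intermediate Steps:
x(O, g) = 1 (x(O, g) = 1**2 = 1)
H(F) = F (H(F) = 1*F = F)
h = -33417/117571 (h = (348 - 67182)/(213200 + 21942) = -66834/235142 = -66834*1/235142 = -33417/117571 ≈ -0.28423)
h - 1*6640 = -33417/117571 - 1*6640 = -33417/117571 - 6640 = -780704857/117571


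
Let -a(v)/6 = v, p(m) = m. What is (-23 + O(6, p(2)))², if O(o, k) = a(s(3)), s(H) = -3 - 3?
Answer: 169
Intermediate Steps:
s(H) = -6
a(v) = -6*v
O(o, k) = 36 (O(o, k) = -6*(-6) = 36)
(-23 + O(6, p(2)))² = (-23 + 36)² = 13² = 169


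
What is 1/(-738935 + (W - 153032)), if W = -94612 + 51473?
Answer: -1/935106 ≈ -1.0694e-6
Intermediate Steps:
W = -43139
1/(-738935 + (W - 153032)) = 1/(-738935 + (-43139 - 153032)) = 1/(-738935 - 196171) = 1/(-935106) = -1/935106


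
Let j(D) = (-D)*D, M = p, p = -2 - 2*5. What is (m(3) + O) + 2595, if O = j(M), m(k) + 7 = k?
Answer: 2447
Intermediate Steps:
m(k) = -7 + k
p = -12 (p = -2 - 10 = -12)
M = -12
j(D) = -D²
O = -144 (O = -1*(-12)² = -1*144 = -144)
(m(3) + O) + 2595 = ((-7 + 3) - 144) + 2595 = (-4 - 144) + 2595 = -148 + 2595 = 2447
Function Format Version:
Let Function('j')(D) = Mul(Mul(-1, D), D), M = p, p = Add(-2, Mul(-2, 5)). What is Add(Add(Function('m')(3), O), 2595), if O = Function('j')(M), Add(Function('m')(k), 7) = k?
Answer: 2447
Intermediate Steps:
Function('m')(k) = Add(-7, k)
p = -12 (p = Add(-2, -10) = -12)
M = -12
Function('j')(D) = Mul(-1, Pow(D, 2))
O = -144 (O = Mul(-1, Pow(-12, 2)) = Mul(-1, 144) = -144)
Add(Add(Function('m')(3), O), 2595) = Add(Add(Add(-7, 3), -144), 2595) = Add(Add(-4, -144), 2595) = Add(-148, 2595) = 2447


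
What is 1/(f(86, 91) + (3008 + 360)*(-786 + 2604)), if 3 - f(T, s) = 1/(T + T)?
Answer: 172/1053160643 ≈ 1.6332e-7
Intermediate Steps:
f(T, s) = 3 - 1/(2*T) (f(T, s) = 3 - 1/(T + T) = 3 - 1/(2*T))
1/(f(86, 91) + (3008 + 360)*(-786 + 2604)) = 1/((3 - ½/86) + (3008 + 360)*(-786 + 2604)) = 1/((3 - ½*1/86) + 3368*1818) = 1/((3 - 1/172) + 6123024) = 1/(515/172 + 6123024) = 1/(1053160643/172) = 172/1053160643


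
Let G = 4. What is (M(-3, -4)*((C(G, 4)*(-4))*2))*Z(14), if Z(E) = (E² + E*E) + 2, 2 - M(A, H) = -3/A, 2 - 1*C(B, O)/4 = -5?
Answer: -88256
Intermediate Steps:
C(B, O) = 28 (C(B, O) = 8 - 4*(-5) = 8 + 20 = 28)
M(A, H) = 2 + 3/A (M(A, H) = 2 - (-3)/A = 2 + 3/A)
Z(E) = 2 + 2*E² (Z(E) = (E² + E²) + 2 = 2*E² + 2 = 2 + 2*E²)
(M(-3, -4)*((C(G, 4)*(-4))*2))*Z(14) = ((2 + 3/(-3))*((28*(-4))*2))*(2 + 2*14²) = ((2 + 3*(-⅓))*(-112*2))*(2 + 2*196) = ((2 - 1)*(-224))*(2 + 392) = (1*(-224))*394 = -224*394 = -88256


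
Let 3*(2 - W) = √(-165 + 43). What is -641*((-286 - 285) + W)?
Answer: 364729 + 641*I*√122/3 ≈ 3.6473e+5 + 2360.0*I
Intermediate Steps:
W = 2 - I*√122/3 (W = 2 - √(-165 + 43)/3 = 2 - I*√122/3 ≈ 2.0 - 3.6818*I)
-641*((-286 - 285) + W) = -641*((-286 - 285) + (2 - I*√122/3)) = -641*(-571 + (2 - I*√122/3)) = -641*(-569 - I*√122/3) = 364729 + 641*I*√122/3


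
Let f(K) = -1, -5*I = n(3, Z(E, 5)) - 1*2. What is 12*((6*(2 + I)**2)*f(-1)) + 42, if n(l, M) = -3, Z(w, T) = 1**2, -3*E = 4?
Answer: -606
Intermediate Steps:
E = -4/3 (E = -1/3*4 = -4/3 ≈ -1.3333)
Z(w, T) = 1
I = 1 (I = -(-3 - 1*2)/5 = -(-3 - 2)/5 = -1/5*(-5) = 1)
12*((6*(2 + I)**2)*f(-1)) + 42 = 12*((6*(2 + 1)**2)*(-1)) + 42 = 12*((6*3**2)*(-1)) + 42 = 12*((6*9)*(-1)) + 42 = 12*(54*(-1)) + 42 = 12*(-54) + 42 = -648 + 42 = -606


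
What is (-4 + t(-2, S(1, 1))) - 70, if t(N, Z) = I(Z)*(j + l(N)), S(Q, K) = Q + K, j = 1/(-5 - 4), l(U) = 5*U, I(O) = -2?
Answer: -484/9 ≈ -53.778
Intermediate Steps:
j = -⅑ (j = 1/(-9) = -⅑ ≈ -0.11111)
S(Q, K) = K + Q
t(N, Z) = 2/9 - 10*N (t(N, Z) = -2*(-⅑ + 5*N) = 2/9 - 10*N)
(-4 + t(-2, S(1, 1))) - 70 = (-4 + (2/9 - 10*(-2))) - 70 = (-4 + (2/9 + 20)) - 70 = (-4 + 182/9) - 70 = 146/9 - 70 = -484/9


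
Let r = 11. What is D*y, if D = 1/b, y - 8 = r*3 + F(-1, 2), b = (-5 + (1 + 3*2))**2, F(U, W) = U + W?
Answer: 21/2 ≈ 10.500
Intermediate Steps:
b = 4 (b = (-5 + (1 + 6))**2 = (-5 + 7)**2 = 2**2 = 4)
y = 42 (y = 8 + (11*3 + (-1 + 2)) = 8 + (33 + 1) = 8 + 34 = 42)
D = 1/4 ≈ 0.25000
D*y = (1/4)*42 = 21/2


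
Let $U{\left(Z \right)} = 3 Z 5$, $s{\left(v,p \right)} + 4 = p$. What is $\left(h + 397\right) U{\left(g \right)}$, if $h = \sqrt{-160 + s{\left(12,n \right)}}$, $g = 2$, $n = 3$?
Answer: $11910 + 30 i \sqrt{161} \approx 11910.0 + 380.66 i$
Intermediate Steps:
$s{\left(v,p \right)} = -4 + p$
$U{\left(Z \right)} = 15 Z$
$h = i \sqrt{161}$ ($h = \sqrt{-160 + \left(-4 + 3\right)} = \sqrt{-160 - 1} = \sqrt{-161} = i \sqrt{161} \approx 12.689 i$)
$\left(h + 397\right) U{\left(g \right)} = \left(i \sqrt{161} + 397\right) 15 \cdot 2 = \left(397 + i \sqrt{161}\right) 30 = 11910 + 30 i \sqrt{161}$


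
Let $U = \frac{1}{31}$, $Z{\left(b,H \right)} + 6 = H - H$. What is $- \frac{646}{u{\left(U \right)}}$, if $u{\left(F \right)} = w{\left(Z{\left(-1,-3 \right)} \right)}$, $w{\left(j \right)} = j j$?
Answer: $- \frac{323}{18} \approx -17.944$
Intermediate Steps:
$Z{\left(b,H \right)} = -6$ ($Z{\left(b,H \right)} = -6 + \left(H - H\right) = -6 + 0 = -6$)
$U = \frac{1}{31} \approx 0.032258$
$w{\left(j \right)} = j^{2}$
$u{\left(F \right)} = 36$ ($u{\left(F \right)} = \left(-6\right)^{2} = 36$)
$- \frac{646}{u{\left(U \right)}} = - \frac{646}{36} = \left(-646\right) \frac{1}{36} = - \frac{323}{18}$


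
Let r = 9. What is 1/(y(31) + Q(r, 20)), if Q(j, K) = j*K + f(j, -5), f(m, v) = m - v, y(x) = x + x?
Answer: 1/256 ≈ 0.0039063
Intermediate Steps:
y(x) = 2*x
Q(j, K) = 5 + j + K*j (Q(j, K) = j*K + (j - 1*(-5)) = K*j + (j + 5) = K*j + (5 + j) = 5 + j + K*j)
1/(y(31) + Q(r, 20)) = 1/(2*31 + (5 + 9 + 20*9)) = 1/(62 + (5 + 9 + 180)) = 1/(62 + 194) = 1/256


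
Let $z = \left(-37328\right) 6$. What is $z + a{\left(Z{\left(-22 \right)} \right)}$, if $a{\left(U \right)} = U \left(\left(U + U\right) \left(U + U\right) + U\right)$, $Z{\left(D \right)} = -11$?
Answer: $-229171$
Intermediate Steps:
$a{\left(U \right)} = U \left(U + 4 U^{2}\right)$ ($a{\left(U \right)} = U \left(2 U 2 U + U\right) = U \left(4 U^{2} + U\right) = U \left(U + 4 U^{2}\right)$)
$z = -223968$
$z + a{\left(Z{\left(-22 \right)} \right)} = -223968 + \left(-11\right)^{2} \left(1 + 4 \left(-11\right)\right) = -223968 + 121 \left(1 - 44\right) = -223968 + 121 \left(-43\right) = -223968 - 5203 = -229171$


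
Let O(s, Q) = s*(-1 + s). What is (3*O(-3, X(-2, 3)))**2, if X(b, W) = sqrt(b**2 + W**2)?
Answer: 1296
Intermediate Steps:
X(b, W) = sqrt(W**2 + b**2)
(3*O(-3, X(-2, 3)))**2 = (3*(-3*(-1 - 3)))**2 = (3*(-3*(-4)))**2 = (3*12)**2 = 36**2 = 1296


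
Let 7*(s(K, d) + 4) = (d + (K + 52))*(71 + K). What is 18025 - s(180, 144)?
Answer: 31827/7 ≈ 4546.7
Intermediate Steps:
s(K, d) = -4 + (71 + K)*(52 + K + d)/7 (s(K, d) = -4 + ((d + (K + 52))*(71 + K))/7 = -4 + ((d + (52 + K))*(71 + K))/7 = -4 + ((52 + K + d)*(71 + K))/7 = -4 + ((71 + K)*(52 + K + d))/7 = -4 + (71 + K)*(52 + K + d)/7)
18025 - s(180, 144) = 18025 - (3664/7 + (1/7)*180**2 + (71/7)*144 + (123/7)*180 + (1/7)*180*144) = 18025 - (3664/7 + (1/7)*32400 + 10224/7 + 22140/7 + 25920/7) = 18025 - (3664/7 + 32400/7 + 10224/7 + 22140/7 + 25920/7) = 18025 - 1*94348/7 = 18025 - 94348/7 = 31827/7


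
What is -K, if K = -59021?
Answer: 59021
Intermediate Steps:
-K = -1*(-59021) = 59021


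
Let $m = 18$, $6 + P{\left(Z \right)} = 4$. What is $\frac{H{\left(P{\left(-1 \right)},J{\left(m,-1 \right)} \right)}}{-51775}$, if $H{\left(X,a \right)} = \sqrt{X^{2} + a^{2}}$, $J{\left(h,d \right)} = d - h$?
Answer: $- \frac{\sqrt{365}}{51775} \approx -0.000369$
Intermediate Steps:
$P{\left(Z \right)} = -2$ ($P{\left(Z \right)} = -6 + 4 = -2$)
$\frac{H{\left(P{\left(-1 \right)},J{\left(m,-1 \right)} \right)}}{-51775} = \frac{\sqrt{\left(-2\right)^{2} + \left(-1 - 18\right)^{2}}}{-51775} = \sqrt{4 + \left(-1 - 18\right)^{2}} \left(- \frac{1}{51775}\right) = \sqrt{4 + \left(-19\right)^{2}} \left(- \frac{1}{51775}\right) = \sqrt{4 + 361} \left(- \frac{1}{51775}\right) = \sqrt{365} \left(- \frac{1}{51775}\right) = - \frac{\sqrt{365}}{51775}$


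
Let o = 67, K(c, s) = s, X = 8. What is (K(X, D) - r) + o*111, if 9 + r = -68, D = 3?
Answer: 7517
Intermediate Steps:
r = -77 (r = -9 - 68 = -77)
(K(X, D) - r) + o*111 = (3 - 1*(-77)) + 67*111 = (3 + 77) + 7437 = 80 + 7437 = 7517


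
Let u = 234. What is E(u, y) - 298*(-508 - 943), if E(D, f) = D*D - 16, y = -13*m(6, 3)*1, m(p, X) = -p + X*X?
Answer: 487138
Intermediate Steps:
m(p, X) = X² - p (m(p, X) = -p + X² = X² - p)
y = -39 (y = -13*(3² - 1*6)*1 = -13*(9 - 6)*1 = -13*3*1 = -39*1 = -39)
E(D, f) = -16 + D² (E(D, f) = D² - 16 = -16 + D²)
E(u, y) - 298*(-508 - 943) = (-16 + 234²) - 298*(-508 - 943) = (-16 + 54756) - 298*(-1451) = 54740 - 1*(-432398) = 54740 + 432398 = 487138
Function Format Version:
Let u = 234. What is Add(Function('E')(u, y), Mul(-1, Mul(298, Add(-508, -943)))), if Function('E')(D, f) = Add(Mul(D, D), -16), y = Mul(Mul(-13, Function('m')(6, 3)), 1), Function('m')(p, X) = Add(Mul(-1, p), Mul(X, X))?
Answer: 487138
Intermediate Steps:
Function('m')(p, X) = Add(Pow(X, 2), Mul(-1, p)) (Function('m')(p, X) = Add(Mul(-1, p), Pow(X, 2)) = Add(Pow(X, 2), Mul(-1, p)))
y = -39 (y = Mul(Mul(-13, Add(Pow(3, 2), Mul(-1, 6))), 1) = Mul(Mul(-13, Add(9, -6)), 1) = Mul(Mul(-13, 3), 1) = Mul(-39, 1) = -39)
Function('E')(D, f) = Add(-16, Pow(D, 2)) (Function('E')(D, f) = Add(Pow(D, 2), -16) = Add(-16, Pow(D, 2)))
Add(Function('E')(u, y), Mul(-1, Mul(298, Add(-508, -943)))) = Add(Add(-16, Pow(234, 2)), Mul(-1, Mul(298, Add(-508, -943)))) = Add(Add(-16, 54756), Mul(-1, Mul(298, -1451))) = Add(54740, Mul(-1, -432398)) = Add(54740, 432398) = 487138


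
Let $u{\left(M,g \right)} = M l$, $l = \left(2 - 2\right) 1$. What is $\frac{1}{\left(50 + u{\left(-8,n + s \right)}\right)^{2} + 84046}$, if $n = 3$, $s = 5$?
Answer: $\frac{1}{86546} \approx 1.1555 \cdot 10^{-5}$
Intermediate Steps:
$l = 0$ ($l = 0 \cdot 1 = 0$)
$u{\left(M,g \right)} = 0$ ($u{\left(M,g \right)} = M 0 = 0$)
$\frac{1}{\left(50 + u{\left(-8,n + s \right)}\right)^{2} + 84046} = \frac{1}{\left(50 + 0\right)^{2} + 84046} = \frac{1}{50^{2} + 84046} = \frac{1}{2500 + 84046} = \frac{1}{86546}$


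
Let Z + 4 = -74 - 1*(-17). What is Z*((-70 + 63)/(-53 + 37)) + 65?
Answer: 613/16 ≈ 38.313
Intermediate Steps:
Z = -61 (Z = -4 + (-74 - 1*(-17)) = -4 + (-74 + 17) = -4 - 57 = -61)
Z*((-70 + 63)/(-53 + 37)) + 65 = -61*(-70 + 63)/(-53 + 37) + 65 = -(-427)/(-16) + 65 = -(-427)*(-1)/16 + 65 = -61*7/16 + 65 = -427/16 + 65 = 613/16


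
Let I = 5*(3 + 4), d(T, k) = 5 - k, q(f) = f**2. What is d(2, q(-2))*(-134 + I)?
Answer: -99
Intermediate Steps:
I = 35 (I = 5*7 = 35)
d(2, q(-2))*(-134 + I) = (5 - 1*(-2)**2)*(-134 + 35) = (5 - 1*4)*(-99) = (5 - 4)*(-99) = 1*(-99) = -99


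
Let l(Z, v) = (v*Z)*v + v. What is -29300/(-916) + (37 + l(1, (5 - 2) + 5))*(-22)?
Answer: -541817/229 ≈ -2366.0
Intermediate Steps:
l(Z, v) = v + Z*v² (l(Z, v) = (Z*v)*v + v = Z*v² + v = v + Z*v²)
-29300/(-916) + (37 + l(1, (5 - 2) + 5))*(-22) = -29300/(-916) + (37 + ((5 - 2) + 5)*(1 + 1*((5 - 2) + 5)))*(-22) = -29300*(-1/916) + (37 + (3 + 5)*(1 + 1*(3 + 5)))*(-22) = 7325/229 + (37 + 8*(1 + 1*8))*(-22) = 7325/229 + (37 + 8*(1 + 8))*(-22) = 7325/229 + (37 + 8*9)*(-22) = 7325/229 + (37 + 72)*(-22) = 7325/229 + 109*(-22) = 7325/229 - 2398 = -541817/229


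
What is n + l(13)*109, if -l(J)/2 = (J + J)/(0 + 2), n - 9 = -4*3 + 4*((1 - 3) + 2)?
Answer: -2837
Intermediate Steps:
n = -3 (n = 9 + (-4*3 + 4*((1 - 3) + 2)) = 9 + (-12 + 4*(-2 + 2)) = 9 + (-12 + 4*0) = 9 + (-12 + 0) = 9 - 12 = -3)
l(J) = -2*J (l(J) = -2*(J + J)/(0 + 2) = -2*2*J/2 = -2*J)
n + l(13)*109 = -3 - 2*13*109 = -3 - 26*109 = -3 - 2834 = -2837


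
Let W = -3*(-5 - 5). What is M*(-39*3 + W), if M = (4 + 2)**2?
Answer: -3132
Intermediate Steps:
W = 30 (W = -3*(-10) = 30)
M = 36 (M = 6**2 = 36)
M*(-39*3 + W) = 36*(-39*3 + 30) = 36*(-117 + 30) = 36*(-87) = -3132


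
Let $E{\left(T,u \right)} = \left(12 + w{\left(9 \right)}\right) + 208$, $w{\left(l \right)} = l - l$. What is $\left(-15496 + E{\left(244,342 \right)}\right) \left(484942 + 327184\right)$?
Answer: $-12406036776$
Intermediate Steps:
$w{\left(l \right)} = 0$
$E{\left(T,u \right)} = 220$ ($E{\left(T,u \right)} = \left(12 + 0\right) + 208 = 12 + 208 = 220$)
$\left(-15496 + E{\left(244,342 \right)}\right) \left(484942 + 327184\right) = \left(-15496 + 220\right) \left(484942 + 327184\right) = \left(-15276\right) 812126 = -12406036776$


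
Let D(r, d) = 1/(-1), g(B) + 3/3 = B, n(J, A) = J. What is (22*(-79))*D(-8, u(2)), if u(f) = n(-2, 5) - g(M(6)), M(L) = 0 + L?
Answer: 1738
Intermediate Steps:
M(L) = L
g(B) = -1 + B
u(f) = -7 (u(f) = -2 - (-1 + 6) = -2 - 1*5 = -2 - 5 = -7)
D(r, d) = -1
(22*(-79))*D(-8, u(2)) = (22*(-79))*(-1) = -1738*(-1) = 1738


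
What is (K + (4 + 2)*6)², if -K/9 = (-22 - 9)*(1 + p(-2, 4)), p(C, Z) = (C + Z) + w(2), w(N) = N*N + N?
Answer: 6487209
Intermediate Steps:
w(N) = N + N² (w(N) = N² + N = N + N²)
p(C, Z) = 6 + C + Z (p(C, Z) = (C + Z) + 2*(1 + 2) = (C + Z) + 2*3 = (C + Z) + 6 = 6 + C + Z)
K = 2511 (K = -9*(-22 - 9)*(1 + (6 - 2 + 4)) = -(-279)*(1 + 8) = -(-279)*9 = -9*(-279) = 2511)
(K + (4 + 2)*6)² = (2511 + (4 + 2)*6)² = (2511 + 6*6)² = (2511 + 36)² = 2547² = 6487209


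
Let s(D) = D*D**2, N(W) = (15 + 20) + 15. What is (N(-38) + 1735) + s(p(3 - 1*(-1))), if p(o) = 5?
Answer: 1910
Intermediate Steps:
N(W) = 50 (N(W) = 35 + 15 = 50)
s(D) = D**3
(N(-38) + 1735) + s(p(3 - 1*(-1))) = (50 + 1735) + 5**3 = 1785 + 125 = 1910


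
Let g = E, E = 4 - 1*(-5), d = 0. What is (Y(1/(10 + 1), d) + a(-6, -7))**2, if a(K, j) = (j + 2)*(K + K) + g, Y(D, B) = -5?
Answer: 4096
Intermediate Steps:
E = 9 (E = 4 + 5 = 9)
g = 9
a(K, j) = 9 + 2*K*(2 + j) (a(K, j) = (j + 2)*(K + K) + 9 = (2 + j)*(2*K) + 9 = 2*K*(2 + j) + 9 = 9 + 2*K*(2 + j))
(Y(1/(10 + 1), d) + a(-6, -7))**2 = (-5 + (9 + 4*(-6) + 2*(-6)*(-7)))**2 = (-5 + (9 - 24 + 84))**2 = (-5 + 69)**2 = 64**2 = 4096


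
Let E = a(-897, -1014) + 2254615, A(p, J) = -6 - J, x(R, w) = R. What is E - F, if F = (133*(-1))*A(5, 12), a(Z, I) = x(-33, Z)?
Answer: 2252188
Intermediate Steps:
a(Z, I) = -33
E = 2254582 (E = -33 + 2254615 = 2254582)
F = 2394 (F = (133*(-1))*(-6 - 1*12) = -133*(-6 - 12) = -133*(-18) = 2394)
E - F = 2254582 - 1*2394 = 2254582 - 2394 = 2252188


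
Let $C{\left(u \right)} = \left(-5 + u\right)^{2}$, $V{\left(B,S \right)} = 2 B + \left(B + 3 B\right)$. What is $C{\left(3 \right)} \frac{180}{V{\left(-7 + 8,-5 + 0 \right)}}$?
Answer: $120$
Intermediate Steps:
$V{\left(B,S \right)} = 6 B$ ($V{\left(B,S \right)} = 2 B + 4 B = 6 B$)
$C{\left(3 \right)} \frac{180}{V{\left(-7 + 8,-5 + 0 \right)}} = \left(-5 + 3\right)^{2} \frac{180}{6 \left(-7 + 8\right)} = \left(-2\right)^{2} \frac{180}{6 \cdot 1} = 4 \cdot \frac{180}{6} = 4 \cdot 180 \cdot \frac{1}{6} = 4 \cdot 30 = 120$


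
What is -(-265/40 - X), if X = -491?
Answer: -3875/8 ≈ -484.38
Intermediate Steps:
-(-265/40 - X) = -(-265/40 - 1*(-491)) = -(-265*1/40 + 491) = -(-53/8 + 491) = -1*3875/8 = -3875/8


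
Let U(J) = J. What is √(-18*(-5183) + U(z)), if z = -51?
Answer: √93243 ≈ 305.36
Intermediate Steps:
√(-18*(-5183) + U(z)) = √(-18*(-5183) - 51) = √(93294 - 51) = √93243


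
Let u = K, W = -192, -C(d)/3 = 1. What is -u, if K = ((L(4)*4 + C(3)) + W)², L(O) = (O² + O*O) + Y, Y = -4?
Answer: -6889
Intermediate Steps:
C(d) = -3 (C(d) = -3*1 = -3)
L(O) = -4 + 2*O² (L(O) = (O² + O*O) - 4 = (O² + O²) - 4 = 2*O² - 4 = -4 + 2*O²)
K = 6889 (K = (((-4 + 2*4²)*4 - 3) - 192)² = (((-4 + 2*16)*4 - 3) - 192)² = (((-4 + 32)*4 - 3) - 192)² = ((28*4 - 3) - 192)² = ((112 - 3) - 192)² = (109 - 192)² = (-83)² = 6889)
u = 6889
-u = -1*6889 = -6889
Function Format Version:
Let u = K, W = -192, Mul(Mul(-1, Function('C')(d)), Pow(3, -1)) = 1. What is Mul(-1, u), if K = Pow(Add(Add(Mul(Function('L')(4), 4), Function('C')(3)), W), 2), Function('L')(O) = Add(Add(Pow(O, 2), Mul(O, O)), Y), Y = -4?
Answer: -6889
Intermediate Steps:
Function('C')(d) = -3 (Function('C')(d) = Mul(-3, 1) = -3)
Function('L')(O) = Add(-4, Mul(2, Pow(O, 2))) (Function('L')(O) = Add(Add(Pow(O, 2), Mul(O, O)), -4) = Add(Add(Pow(O, 2), Pow(O, 2)), -4) = Add(Mul(2, Pow(O, 2)), -4) = Add(-4, Mul(2, Pow(O, 2))))
K = 6889 (K = Pow(Add(Add(Mul(Add(-4, Mul(2, Pow(4, 2))), 4), -3), -192), 2) = Pow(Add(Add(Mul(Add(-4, Mul(2, 16)), 4), -3), -192), 2) = Pow(Add(Add(Mul(Add(-4, 32), 4), -3), -192), 2) = Pow(Add(Add(Mul(28, 4), -3), -192), 2) = Pow(Add(Add(112, -3), -192), 2) = Pow(Add(109, -192), 2) = Pow(-83, 2) = 6889)
u = 6889
Mul(-1, u) = Mul(-1, 6889) = -6889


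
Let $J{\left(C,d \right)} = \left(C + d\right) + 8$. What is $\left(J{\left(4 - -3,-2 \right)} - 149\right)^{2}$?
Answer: $18496$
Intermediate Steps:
$J{\left(C,d \right)} = 8 + C + d$
$\left(J{\left(4 - -3,-2 \right)} - 149\right)^{2} = \left(\left(8 + \left(4 - -3\right) - 2\right) - 149\right)^{2} = \left(\left(8 + \left(4 + 3\right) - 2\right) - 149\right)^{2} = \left(\left(8 + 7 - 2\right) - 149\right)^{2} = \left(13 - 149\right)^{2} = \left(-136\right)^{2} = 18496$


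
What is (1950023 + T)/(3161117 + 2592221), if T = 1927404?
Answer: 3877427/5753338 ≈ 0.67394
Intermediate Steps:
(1950023 + T)/(3161117 + 2592221) = (1950023 + 1927404)/(3161117 + 2592221) = 3877427/5753338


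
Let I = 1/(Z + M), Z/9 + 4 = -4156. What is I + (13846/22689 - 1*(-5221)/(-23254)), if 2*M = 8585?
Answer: 13491012476413/34977905347770 ≈ 0.38570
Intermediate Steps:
Z = -37440 (Z = -36 + 9*(-4156) = -36 - 37404 = -37440)
M = 8585/2 (M = (½)*8585 = 8585/2 ≈ 4292.5)
I = -2/66295 (I = 1/(-37440 + 8585/2) = 1/(-66295/2) = -2/66295 ≈ -3.0168e-5)
I + (13846/22689 - 1*(-5221)/(-23254)) = -2/66295 + (13846/22689 - 1*(-5221)/(-23254)) = -2/66295 + (13846*(1/22689) + 5221*(-1/23254)) = -2/66295 + (13846/22689 - 5221/23254) = -2/66295 + 203515615/527610006 = 13491012476413/34977905347770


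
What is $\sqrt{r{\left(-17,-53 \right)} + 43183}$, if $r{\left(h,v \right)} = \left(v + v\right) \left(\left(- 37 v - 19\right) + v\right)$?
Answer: $i \sqrt{157051} \approx 396.3 i$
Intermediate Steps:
$r{\left(h,v \right)} = 2 v \left(-19 - 36 v\right)$ ($r{\left(h,v \right)} = 2 v \left(\left(-19 - 37 v\right) + v\right) = 2 v \left(-19 - 36 v\right)$)
$\sqrt{r{\left(-17,-53 \right)} + 43183} = \sqrt{\left(-2\right) \left(-53\right) \left(19 + 36 \left(-53\right)\right) + 43183} = \sqrt{\left(-2\right) \left(-53\right) \left(19 - 1908\right) + 43183} = \sqrt{\left(-2\right) \left(-53\right) \left(-1889\right) + 43183} = \sqrt{-200234 + 43183} = \sqrt{-157051} = i \sqrt{157051}$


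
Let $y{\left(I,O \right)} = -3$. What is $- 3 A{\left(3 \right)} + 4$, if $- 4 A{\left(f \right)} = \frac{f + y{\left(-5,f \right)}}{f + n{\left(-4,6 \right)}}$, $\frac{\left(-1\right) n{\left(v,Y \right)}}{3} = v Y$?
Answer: $4$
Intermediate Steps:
$n{\left(v,Y \right)} = - 3 Y v$ ($n{\left(v,Y \right)} = - 3 v Y = - 3 Y v$)
$A{\left(f \right)} = - \frac{-3 + f}{4 \left(72 + f\right)}$ ($A{\left(f \right)} = - \frac{\left(f - 3\right) \frac{1}{f - 18 \left(-4\right)}}{4} = - \frac{\left(-3 + f\right) \frac{1}{f + 72}}{4} = - \frac{\left(-3 + f\right) \frac{1}{72 + f}}{4} = - \frac{\frac{1}{72 + f} \left(-3 + f\right)}{4} = - \frac{-3 + f}{4 \left(72 + f\right)}$)
$- 3 A{\left(3 \right)} + 4 = - 3 \frac{3 - 3}{4 \left(72 + 3\right)} + 4 = - 3 \frac{3 - 3}{4 \cdot 75} + 4 = - 3 \cdot \frac{1}{4} \cdot \frac{1}{75} \cdot 0 + 4 = \left(-3\right) 0 + 4 = 0 + 4 = 4$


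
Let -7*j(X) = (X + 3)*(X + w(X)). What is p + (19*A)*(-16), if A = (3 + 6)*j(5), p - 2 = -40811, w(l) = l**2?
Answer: 370977/7 ≈ 52997.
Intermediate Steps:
p = -40809 (p = 2 - 40811 = -40809)
j(X) = -(3 + X)*(X + X**2)/7 (j(X) = -(X + 3)*(X + X**2)/7 = -(3 + X)*(X + X**2)/7)
A = -2160/7 (A = (3 + 6)*((1/7)*5*(-3 - 1*5**2 - 4*5)) = 9*((1/7)*5*(-3 - 1*25 - 20)) = 9*((1/7)*5*(-3 - 25 - 20)) = 9*((1/7)*5*(-48)) = 9*(-240/7) = -2160/7 ≈ -308.57)
p + (19*A)*(-16) = -40809 + (19*(-2160/7))*(-16) = -40809 - 41040/7*(-16) = -40809 + 656640/7 = 370977/7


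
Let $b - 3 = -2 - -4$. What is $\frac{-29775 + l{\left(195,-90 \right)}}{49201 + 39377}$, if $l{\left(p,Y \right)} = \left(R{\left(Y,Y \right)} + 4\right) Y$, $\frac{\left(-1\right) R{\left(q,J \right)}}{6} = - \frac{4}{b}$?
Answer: $- \frac{10189}{29526} \approx -0.34509$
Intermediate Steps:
$b = 5$ ($b = 3 - -2 = 3 + \left(-2 + 4\right) = 3 + 2 = 5$)
$R{\left(q,J \right)} = \frac{24}{5}$ ($R{\left(q,J \right)} = - 6 \left(- \frac{4}{5}\right) = - 6 \left(\left(-4\right) \frac{1}{5}\right) = \left(-6\right) \left(- \frac{4}{5}\right) = \frac{24}{5}$)
$l{\left(p,Y \right)} = \frac{44 Y}{5}$ ($l{\left(p,Y \right)} = \left(\frac{24}{5} + 4\right) Y = \frac{44 Y}{5}$)
$\frac{-29775 + l{\left(195,-90 \right)}}{49201 + 39377} = \frac{-29775 + \frac{44}{5} \left(-90\right)}{49201 + 39377} = \frac{-29775 - 792}{88578} = \left(-30567\right) \frac{1}{88578} = - \frac{10189}{29526}$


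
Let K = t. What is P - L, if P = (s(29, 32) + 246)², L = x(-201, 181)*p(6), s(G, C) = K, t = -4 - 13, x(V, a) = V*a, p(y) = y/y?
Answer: 88822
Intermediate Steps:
p(y) = 1
t = -17
K = -17
s(G, C) = -17
L = -36381 (L = -201*181*1 = -36381*1 = -36381)
P = 52441 (P = (-17 + 246)² = 229² = 52441)
P - L = 52441 - 1*(-36381) = 52441 + 36381 = 88822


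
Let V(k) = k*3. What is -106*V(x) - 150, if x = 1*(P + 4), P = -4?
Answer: -150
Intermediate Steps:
x = 0 (x = 1*(-4 + 4) = 1*0 = 0)
V(k) = 3*k
-106*V(x) - 150 = -318*0 - 150 = -106*0 - 150 = 0 - 150 = -150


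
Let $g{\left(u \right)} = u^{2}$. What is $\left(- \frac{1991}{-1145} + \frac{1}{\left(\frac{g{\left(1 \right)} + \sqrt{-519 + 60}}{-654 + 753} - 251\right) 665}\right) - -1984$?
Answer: $\frac{186707800074670801}{94024347291455} - \frac{297 i \sqrt{51}}{410586669395} \approx 1985.7 - 5.1658 \cdot 10^{-9} i$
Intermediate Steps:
$\left(- \frac{1991}{-1145} + \frac{1}{\left(\frac{g{\left(1 \right)} + \sqrt{-519 + 60}}{-654 + 753} - 251\right) 665}\right) - -1984 = \left(- \frac{1991}{-1145} + \frac{1}{\left(\frac{1^{2} + \sqrt{-519 + 60}}{-654 + 753} - 251\right) 665}\right) - -1984 = \left(\left(-1991\right) \left(- \frac{1}{1145}\right) + \frac{1}{\frac{1 + \sqrt{-459}}{99} - 251} \cdot \frac{1}{665}\right) + 1984 = \left(\frac{1991}{1145} + \frac{1}{\left(1 + 3 i \sqrt{51}\right) \frac{1}{99} - 251} \cdot \frac{1}{665}\right) + 1984 = \left(\frac{1991}{1145} + \frac{1}{\left(\frac{1}{99} + \frac{i \sqrt{51}}{33}\right) - 251} \cdot \frac{1}{665}\right) + 1984 = \left(\frac{1991}{1145} + \frac{1}{- \frac{24848}{99} + \frac{i \sqrt{51}}{33}} \cdot \frac{1}{665}\right) + 1984 = \left(\frac{1991}{1145} + \frac{1}{665 \left(- \frac{24848}{99} + \frac{i \sqrt{51}}{33}\right)}\right) + 1984 = \frac{2273671}{1145} + \frac{1}{665 \left(- \frac{24848}{99} + \frac{i \sqrt{51}}{33}\right)}$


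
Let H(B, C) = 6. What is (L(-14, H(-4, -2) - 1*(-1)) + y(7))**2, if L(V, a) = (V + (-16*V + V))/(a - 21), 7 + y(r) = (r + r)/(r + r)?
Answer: 400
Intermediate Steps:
y(r) = -6 (y(r) = -7 + (r + r)/(r + r) = -7 + (2*r)/((2*r)) = -7 + (2*r)*(1/(2*r)) = -7 + 1 = -6)
L(V, a) = -14*V/(-21 + a) (L(V, a) = (V - 15*V)/(-21 + a) = (-14*V)/(-21 + a) = -14*V/(-21 + a))
(L(-14, H(-4, -2) - 1*(-1)) + y(7))**2 = (-14*(-14)/(-21 + (6 - 1*(-1))) - 6)**2 = (-14*(-14)/(-21 + (6 + 1)) - 6)**2 = (-14*(-14)/(-21 + 7) - 6)**2 = (-14*(-14)/(-14) - 6)**2 = (-14*(-14)*(-1/14) - 6)**2 = (-14 - 6)**2 = (-20)**2 = 400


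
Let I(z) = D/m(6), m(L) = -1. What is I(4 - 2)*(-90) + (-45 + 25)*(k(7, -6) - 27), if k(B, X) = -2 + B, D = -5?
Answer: -10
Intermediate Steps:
I(z) = 5 (I(z) = -5/(-1) = -5*(-1) = 5)
I(4 - 2)*(-90) + (-45 + 25)*(k(7, -6) - 27) = 5*(-90) + (-45 + 25)*((-2 + 7) - 27) = -450 - 20*(5 - 27) = -450 - 20*(-22) = -450 + 440 = -10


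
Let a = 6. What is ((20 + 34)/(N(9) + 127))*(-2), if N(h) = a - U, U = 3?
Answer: -54/65 ≈ -0.83077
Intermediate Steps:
N(h) = 3 (N(h) = 6 - 1*3 = 6 - 3 = 3)
((20 + 34)/(N(9) + 127))*(-2) = ((20 + 34)/(3 + 127))*(-2) = (54/130)*(-2) = (54*(1/130))*(-2) = (27/65)*(-2) = -54/65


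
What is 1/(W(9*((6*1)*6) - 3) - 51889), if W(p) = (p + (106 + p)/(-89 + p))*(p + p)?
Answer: 116/18023455 ≈ 6.4361e-6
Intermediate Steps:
W(p) = 2*p*(p + (106 + p)/(-89 + p)) (W(p) = (p + (106 + p)/(-89 + p))*(2*p) = 2*p*(p + (106 + p)/(-89 + p)))
1/(W(9*((6*1)*6) - 3) - 51889) = 1/(2*(9*((6*1)*6) - 3)*(106 + (9*((6*1)*6) - 3)**2 - 88*(9*((6*1)*6) - 3))/(-89 + (9*((6*1)*6) - 3)) - 51889) = 1/(2*(9*(6*6) - 3)*(106 + (9*(6*6) - 3)**2 - 88*(9*(6*6) - 3))/(-89 + (9*(6*6) - 3)) - 51889) = 1/(2*(9*36 - 3)*(106 + (9*36 - 3)**2 - 88*(9*36 - 3))/(-89 + (9*36 - 3)) - 51889) = 1/(2*(324 - 3)*(106 + (324 - 3)**2 - 88*(324 - 3))/(-89 + (324 - 3)) - 51889) = 1/(2*321*(106 + 321**2 - 88*321)/(-89 + 321) - 51889) = 1/(2*321*(106 + 103041 - 28248)/232 - 51889) = 1/(2*321*(1/232)*74899 - 51889) = 1/(24042579/116 - 51889) = 1/(18023455/116) = 116/18023455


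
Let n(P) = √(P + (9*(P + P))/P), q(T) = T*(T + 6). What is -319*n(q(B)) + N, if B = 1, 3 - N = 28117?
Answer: -29709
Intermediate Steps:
N = -28114 (N = 3 - 1*28117 = 3 - 28117 = -28114)
q(T) = T*(6 + T)
n(P) = √(18 + P) (n(P) = √(P + (9*(2*P))/P) = √(P + (18*P)/P) = √(P + 18) = √(18 + P))
-319*n(q(B)) + N = -319*√(18 + 1*(6 + 1)) - 28114 = -319*√(18 + 1*7) - 28114 = -319*√(18 + 7) - 28114 = -319*√25 - 28114 = -319*5 - 28114 = -1595 - 28114 = -29709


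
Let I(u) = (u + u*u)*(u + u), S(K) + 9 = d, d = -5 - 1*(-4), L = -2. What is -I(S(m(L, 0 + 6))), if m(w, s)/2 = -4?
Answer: 1800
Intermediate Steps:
m(w, s) = -8 (m(w, s) = 2*(-4) = -8)
d = -1 (d = -5 + 4 = -1)
S(K) = -10 (S(K) = -9 - 1 = -10)
I(u) = 2*u*(u + u**2) (I(u) = (u + u**2)*(2*u) = 2*u*(u + u**2))
-I(S(m(L, 0 + 6))) = -2*(-10)**2*(1 - 10) = -2*100*(-9) = -1*(-1800) = 1800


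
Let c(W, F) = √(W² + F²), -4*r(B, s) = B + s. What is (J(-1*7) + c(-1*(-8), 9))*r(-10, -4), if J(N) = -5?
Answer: -35/2 + 7*√145/2 ≈ 24.646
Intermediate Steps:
r(B, s) = -B/4 - s/4 (r(B, s) = -(B + s)/4 = -B/4 - s/4)
c(W, F) = √(F² + W²)
(J(-1*7) + c(-1*(-8), 9))*r(-10, -4) = (-5 + √(9² + (-1*(-8))²))*(-¼*(-10) - ¼*(-4)) = (-5 + √(81 + 8²))*(5/2 + 1) = (-5 + √(81 + 64))*(7/2) = (-5 + √145)*(7/2) = -35/2 + 7*√145/2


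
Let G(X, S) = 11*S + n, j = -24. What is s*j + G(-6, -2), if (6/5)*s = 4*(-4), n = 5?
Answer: 303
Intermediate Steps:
G(X, S) = 5 + 11*S (G(X, S) = 11*S + 5 = 5 + 11*S)
s = -40/3 (s = 5*(4*(-4))/6 = (⅚)*(-16) = -40/3 ≈ -13.333)
s*j + G(-6, -2) = -40/3*(-24) + (5 + 11*(-2)) = 320 + (5 - 22) = 320 - 17 = 303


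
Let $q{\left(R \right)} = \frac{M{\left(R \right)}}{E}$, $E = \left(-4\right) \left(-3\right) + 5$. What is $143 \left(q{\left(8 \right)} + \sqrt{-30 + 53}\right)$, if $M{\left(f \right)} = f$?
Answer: $\frac{1144}{17} + 143 \sqrt{23} \approx 753.1$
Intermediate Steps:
$E = 17$ ($E = 12 + 5 = 17$)
$q{\left(R \right)} = \frac{R}{17}$
$143 \left(q{\left(8 \right)} + \sqrt{-30 + 53}\right) = 143 \left(\frac{1}{17} \cdot 8 + \sqrt{-30 + 53}\right) = 143 \left(\frac{8}{17} + \sqrt{23}\right) = \frac{1144}{17} + 143 \sqrt{23}$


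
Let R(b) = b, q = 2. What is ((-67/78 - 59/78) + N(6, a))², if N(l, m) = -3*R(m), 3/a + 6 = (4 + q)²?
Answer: 62001/16900 ≈ 3.6687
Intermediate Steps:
a = ⅒ (a = 3/(-6 + (4 + 2)²) = 3/(-6 + 6²) = 3/(-6 + 36) = 3/30 = 3*(1/30) = ⅒ ≈ 0.10000)
N(l, m) = -3*m
((-67/78 - 59/78) + N(6, a))² = ((-67/78 - 59/78) - 3*⅒)² = ((-67*1/78 - 59*1/78) - 3/10)² = ((-67/78 - 59/78) - 3/10)² = (-21/13 - 3/10)² = (-249/130)² = 62001/16900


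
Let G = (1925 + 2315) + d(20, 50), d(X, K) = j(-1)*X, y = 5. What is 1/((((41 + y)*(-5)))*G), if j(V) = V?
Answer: -1/970600 ≈ -1.0303e-6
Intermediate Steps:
d(X, K) = -X
G = 4220 (G = (1925 + 2315) - 1*20 = 4240 - 20 = 4220)
1/((((41 + y)*(-5)))*G) = 1/(((41 + 5)*(-5))*4220) = (1/4220)/(46*(-5)) = (1/4220)/(-230) = -1/230*1/4220 = -1/970600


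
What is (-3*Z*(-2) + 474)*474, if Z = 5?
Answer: 238896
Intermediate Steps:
(-3*Z*(-2) + 474)*474 = (-3*5*(-2) + 474)*474 = (-15*(-2) + 474)*474 = (30 + 474)*474 = 504*474 = 238896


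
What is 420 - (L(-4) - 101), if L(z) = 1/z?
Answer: 2085/4 ≈ 521.25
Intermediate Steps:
420 - (L(-4) - 101) = 420 - (1/(-4) - 101) = 420 - (-¼ - 101) = 420 - 1*(-405/4) = 420 + 405/4 = 2085/4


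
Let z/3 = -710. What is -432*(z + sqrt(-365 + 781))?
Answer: 920160 - 1728*sqrt(26) ≈ 9.1135e+5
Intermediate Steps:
z = -2130 (z = 3*(-710) = -2130)
-432*(z + sqrt(-365 + 781)) = -432*(-2130 + sqrt(-365 + 781)) = -432*(-2130 + sqrt(416)) = -432*(-2130 + 4*sqrt(26)) = 920160 - 1728*sqrt(26)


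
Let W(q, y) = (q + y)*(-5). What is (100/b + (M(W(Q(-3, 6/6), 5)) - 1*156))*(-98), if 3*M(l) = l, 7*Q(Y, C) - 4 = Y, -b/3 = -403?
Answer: 19488952/1209 ≈ 16120.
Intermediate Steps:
b = 1209 (b = -3*(-403) = 1209)
Q(Y, C) = 4/7 + Y/7
W(q, y) = -5*q - 5*y
M(l) = l/3
(100/b + (M(W(Q(-3, 6/6), 5)) - 1*156))*(-98) = (100/1209 + ((-5*(4/7 + (⅐)*(-3)) - 5*5)/3 - 1*156))*(-98) = (100*(1/1209) + ((-5*(4/7 - 3/7) - 25)/3 - 156))*(-98) = (100/1209 + ((-5*⅐ - 25)/3 - 156))*(-98) = (100/1209 + ((-5/7 - 25)/3 - 156))*(-98) = (100/1209 + ((⅓)*(-180/7) - 156))*(-98) = (100/1209 + (-60/7 - 156))*(-98) = (100/1209 - 1152/7)*(-98) = -1392068/8463*(-98) = 19488952/1209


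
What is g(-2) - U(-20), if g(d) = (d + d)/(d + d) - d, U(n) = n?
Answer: 23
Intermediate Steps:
g(d) = 1 - d (g(d) = (2*d)/((2*d)) - d = (2*d)*(1/(2*d)) - d = 1 - d)
g(-2) - U(-20) = (1 - 1*(-2)) - 1*(-20) = (1 + 2) + 20 = 3 + 20 = 23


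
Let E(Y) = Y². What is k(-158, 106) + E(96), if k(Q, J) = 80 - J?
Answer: 9190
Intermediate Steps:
k(-158, 106) + E(96) = (80 - 1*106) + 96² = (80 - 106) + 9216 = -26 + 9216 = 9190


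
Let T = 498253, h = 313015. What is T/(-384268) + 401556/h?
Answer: -97384811/7075391060 ≈ -0.013764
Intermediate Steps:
T/(-384268) + 401556/h = 498253/(-384268) + 401556/313015 = 498253*(-1/384268) + 401556*(1/313015) = -29309/22604 + 401556/313015 = -97384811/7075391060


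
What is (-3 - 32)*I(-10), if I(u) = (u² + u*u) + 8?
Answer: -7280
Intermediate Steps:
I(u) = 8 + 2*u² (I(u) = (u² + u²) + 8 = 2*u² + 8 = 8 + 2*u²)
(-3 - 32)*I(-10) = (-3 - 32)*(8 + 2*(-10)²) = -35*(8 + 2*100) = -35*(8 + 200) = -35*208 = -7280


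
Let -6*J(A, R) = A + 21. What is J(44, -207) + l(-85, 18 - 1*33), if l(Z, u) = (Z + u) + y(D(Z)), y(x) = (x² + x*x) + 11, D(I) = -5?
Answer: -299/6 ≈ -49.833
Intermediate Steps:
y(x) = 11 + 2*x² (y(x) = (x² + x²) + 11 = 2*x² + 11 = 11 + 2*x²)
l(Z, u) = 61 + Z + u (l(Z, u) = (Z + u) + (11 + 2*(-5)²) = (Z + u) + (11 + 2*25) = (Z + u) + (11 + 50) = (Z + u) + 61 = 61 + Z + u)
J(A, R) = -7/2 - A/6 (J(A, R) = -(A + 21)/6 = -(21 + A)/6 = -7/2 - A/6)
J(44, -207) + l(-85, 18 - 1*33) = (-7/2 - ⅙*44) + (61 - 85 + (18 - 1*33)) = (-7/2 - 22/3) + (61 - 85 + (18 - 33)) = -65/6 + (61 - 85 - 15) = -65/6 - 39 = -299/6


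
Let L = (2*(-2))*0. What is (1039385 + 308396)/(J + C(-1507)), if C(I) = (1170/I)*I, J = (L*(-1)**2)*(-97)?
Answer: 1347781/1170 ≈ 1151.9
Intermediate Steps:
L = 0 (L = -4*0 = 0)
J = 0 (J = (0*(-1)**2)*(-97) = (0*1)*(-97) = 0*(-97) = 0)
C(I) = 1170
(1039385 + 308396)/(J + C(-1507)) = (1039385 + 308396)/(0 + 1170) = 1347781/1170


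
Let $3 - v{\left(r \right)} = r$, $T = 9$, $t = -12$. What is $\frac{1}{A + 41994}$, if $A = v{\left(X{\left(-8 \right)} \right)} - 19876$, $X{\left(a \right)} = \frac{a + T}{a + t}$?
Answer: $\frac{20}{442421} \approx 4.5206 \cdot 10^{-5}$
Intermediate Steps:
$X{\left(a \right)} = \frac{9 + a}{-12 + a}$ ($X{\left(a \right)} = \frac{a + 9}{a - 12} = \frac{9 + a}{-12 + a}$)
$v{\left(r \right)} = 3 - r$
$A = - \frac{397459}{20}$ ($A = \left(3 - \frac{9 - 8}{-12 - 8}\right) - 19876 = \left(3 - \frac{1}{-20} \cdot 1\right) - 19876 = \left(3 - \left(- \frac{1}{20}\right) 1\right) - 19876 = \left(3 - - \frac{1}{20}\right) - 19876 = \left(3 + \frac{1}{20}\right) - 19876 = \frac{61}{20} - 19876 = - \frac{397459}{20} \approx -19873.0$)
$\frac{1}{A + 41994} = \frac{1}{- \frac{397459}{20} + 41994} = \frac{1}{\frac{442421}{20}} = \frac{20}{442421}$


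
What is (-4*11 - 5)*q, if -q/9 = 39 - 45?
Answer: -2646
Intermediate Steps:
q = 54 (q = -9*(39 - 45) = -9*(-6) = 54)
(-4*11 - 5)*q = (-4*11 - 5)*54 = (-44 - 5)*54 = -49*54 = -2646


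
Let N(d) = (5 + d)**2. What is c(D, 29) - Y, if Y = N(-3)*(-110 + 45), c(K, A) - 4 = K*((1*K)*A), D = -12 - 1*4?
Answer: 7688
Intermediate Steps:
D = -16 (D = -12 - 4 = -16)
c(K, A) = 4 + A*K**2 (c(K, A) = 4 + K*((1*K)*A) = 4 + K*(K*A) = 4 + K*(A*K) = 4 + A*K**2)
Y = -260 (Y = (5 - 3)**2*(-110 + 45) = 2**2*(-65) = 4*(-65) = -260)
c(D, 29) - Y = (4 + 29*(-16)**2) - 1*(-260) = (4 + 29*256) + 260 = (4 + 7424) + 260 = 7428 + 260 = 7688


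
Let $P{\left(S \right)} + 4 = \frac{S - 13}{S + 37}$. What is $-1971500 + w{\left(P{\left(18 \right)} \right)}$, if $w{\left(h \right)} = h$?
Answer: $- \frac{21686543}{11} \approx -1.9715 \cdot 10^{6}$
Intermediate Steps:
$P{\left(S \right)} = -4 + \frac{-13 + S}{37 + S}$ ($P{\left(S \right)} = -4 + \frac{S - 13}{S + 37} = -4 + \frac{-13 + S}{37 + S}$)
$-1971500 + w{\left(P{\left(18 \right)} \right)} = -1971500 + \frac{-161 - 54}{37 + 18} = -1971500 + \frac{-161 - 54}{55} = -1971500 + \frac{1}{55} \left(-215\right) = -1971500 - \frac{43}{11} = - \frac{21686543}{11}$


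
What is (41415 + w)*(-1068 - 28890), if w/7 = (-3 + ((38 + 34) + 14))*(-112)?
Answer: 708716406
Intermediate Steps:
w = -65072 (w = 7*((-3 + ((38 + 34) + 14))*(-112)) = 7*((-3 + (72 + 14))*(-112)) = 7*((-3 + 86)*(-112)) = 7*(83*(-112)) = 7*(-9296) = -65072)
(41415 + w)*(-1068 - 28890) = (41415 - 65072)*(-1068 - 28890) = -23657*(-29958) = 708716406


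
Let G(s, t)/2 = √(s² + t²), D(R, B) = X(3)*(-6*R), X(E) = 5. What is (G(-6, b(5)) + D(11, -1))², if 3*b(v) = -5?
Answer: 981496/9 - 440*√349 ≈ 1.0084e+5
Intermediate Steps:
b(v) = -5/3 (b(v) = (⅓)*(-5) = -5/3)
D(R, B) = -30*R (D(R, B) = 5*(-6*R) = -30*R)
G(s, t) = 2*√(s² + t²)
(G(-6, b(5)) + D(11, -1))² = (2*√((-6)² + (-5/3)²) - 30*11)² = (2*√(36 + 25/9) - 330)² = (2*√(349/9) - 330)² = (2*(√349/3) - 330)² = (2*√349/3 - 330)² = (-330 + 2*√349/3)²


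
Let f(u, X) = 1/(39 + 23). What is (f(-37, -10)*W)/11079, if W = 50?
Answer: 25/343449 ≈ 7.2791e-5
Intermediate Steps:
f(u, X) = 1/62
(f(-37, -10)*W)/11079 = ((1/62)*50)/11079 = (25/31)*(1/11079) = 25/343449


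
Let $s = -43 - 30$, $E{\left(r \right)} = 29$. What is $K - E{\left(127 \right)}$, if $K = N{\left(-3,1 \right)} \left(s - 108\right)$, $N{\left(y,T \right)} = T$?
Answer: $-210$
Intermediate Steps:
$s = -73$
$K = -181$ ($K = 1 \left(-73 - 108\right) = 1 \left(-181\right) = -181$)
$K - E{\left(127 \right)} = -181 - 29 = -210$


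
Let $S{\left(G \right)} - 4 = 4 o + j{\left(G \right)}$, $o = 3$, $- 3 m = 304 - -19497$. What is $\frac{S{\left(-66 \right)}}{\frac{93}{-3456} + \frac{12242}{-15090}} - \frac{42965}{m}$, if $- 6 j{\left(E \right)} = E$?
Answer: $- \frac{1235951758605}{48085322629} \approx -25.703$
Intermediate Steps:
$j{\left(E \right)} = - \frac{E}{6}$
$m = - \frac{19801}{3}$ ($m = - \frac{304 - -19497}{3} = - \frac{304 + 19497}{3} = \left(- \frac{1}{3}\right) 19801 = - \frac{19801}{3} \approx -6600.3$)
$S{\left(G \right)} = 16 - \frac{G}{6}$ ($S{\left(G \right)} = 4 - \left(-12 + \frac{G}{6}\right) = 16 - \frac{G}{6}$)
$\frac{S{\left(-66 \right)}}{\frac{93}{-3456} + \frac{12242}{-15090}} - \frac{42965}{m} = \frac{16 - -11}{\frac{93}{-3456} + \frac{12242}{-15090}} - \frac{42965}{- \frac{19801}{3}} = \frac{16 + 11}{93 \left(- \frac{1}{3456}\right) + 12242 \left(- \frac{1}{15090}\right)} - - \frac{128895}{19801} = \frac{27}{- \frac{31}{1152} - \frac{6121}{7545}} + \frac{128895}{19801} = \frac{27}{- \frac{2428429}{2897280}} + \frac{128895}{19801} = 27 \left(- \frac{2897280}{2428429}\right) + \frac{128895}{19801} = - \frac{78226560}{2428429} + \frac{128895}{19801} = - \frac{1235951758605}{48085322629}$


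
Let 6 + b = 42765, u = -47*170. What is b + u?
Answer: 34769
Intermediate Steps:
u = -7990
b = 42759 (b = -6 + 42765 = 42759)
b + u = 42759 - 7990 = 34769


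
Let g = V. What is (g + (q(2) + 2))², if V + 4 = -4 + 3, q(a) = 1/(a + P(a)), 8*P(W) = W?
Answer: 529/81 ≈ 6.5309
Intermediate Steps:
P(W) = W/8
q(a) = 8/(9*a) (q(a) = 1/(a + a/8) = 1/(9*a/8) = 8/(9*a))
V = -5 (V = -4 + (-4 + 3) = -4 - 1 = -5)
g = -5
(g + (q(2) + 2))² = (-5 + ((8/9)/2 + 2))² = (-5 + ((8/9)*(½) + 2))² = (-5 + (4/9 + 2))² = (-5 + 22/9)² = (-23/9)² = 529/81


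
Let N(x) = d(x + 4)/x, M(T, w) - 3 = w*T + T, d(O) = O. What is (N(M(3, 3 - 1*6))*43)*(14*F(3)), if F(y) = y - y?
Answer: 0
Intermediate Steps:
F(y) = 0
M(T, w) = 3 + T + T*w (M(T, w) = 3 + (w*T + T) = 3 + (T*w + T) = 3 + (T + T*w) = 3 + T + T*w)
N(x) = (4 + x)/x (N(x) = (x + 4)/x = (4 + x)/x)
(N(M(3, 3 - 1*6))*43)*(14*F(3)) = (((4 + (3 + 3 + 3*(3 - 1*6)))/(3 + 3 + 3*(3 - 1*6)))*43)*(14*0) = (((4 + (3 + 3 + 3*(3 - 6)))/(3 + 3 + 3*(3 - 6)))*43)*0 = (((4 + (3 + 3 + 3*(-3)))/(3 + 3 + 3*(-3)))*43)*0 = (((4 + (3 + 3 - 9))/(3 + 3 - 9))*43)*0 = (((4 - 3)/(-3))*43)*0 = (-⅓*1*43)*0 = -⅓*43*0 = -43/3*0 = 0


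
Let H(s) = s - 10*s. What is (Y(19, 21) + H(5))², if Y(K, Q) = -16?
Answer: 3721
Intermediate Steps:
H(s) = -9*s (H(s) = s - 10*s = -9*s)
(Y(19, 21) + H(5))² = (-16 - 9*5)² = (-16 - 45)² = (-61)² = 3721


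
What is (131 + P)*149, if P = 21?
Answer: 22648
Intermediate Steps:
(131 + P)*149 = (131 + 21)*149 = 152*149 = 22648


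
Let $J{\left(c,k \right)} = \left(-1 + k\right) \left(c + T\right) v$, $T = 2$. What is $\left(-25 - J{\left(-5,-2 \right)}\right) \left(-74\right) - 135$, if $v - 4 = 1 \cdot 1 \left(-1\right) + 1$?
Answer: $4379$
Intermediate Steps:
$v = 4$ ($v = 4 + \left(1 \cdot 1 \left(-1\right) + 1\right) = 4 + \left(1 \left(-1\right) + 1\right) = 4 + \left(-1 + 1\right) = 4 + 0 = 4$)
$J{\left(c,k \right)} = 4 \left(-1 + k\right) \left(2 + c\right)$ ($J{\left(c,k \right)} = \left(-1 + k\right) \left(c + 2\right) 4 = \left(-1 + k\right) \left(2 + c\right) 4 = 4 \left(-1 + k\right) \left(2 + c\right)$)
$\left(-25 - J{\left(-5,-2 \right)}\right) \left(-74\right) - 135 = \left(-25 - \left(-8 - -20 + 8 \left(-2\right) + 4 \left(-5\right) \left(-2\right)\right)\right) \left(-74\right) - 135 = \left(-25 - \left(-8 + 20 - 16 + 40\right)\right) \left(-74\right) - 135 = \left(-25 - 36\right) \left(-74\right) - 135 = \left(-61\right) \left(-74\right) - 135 = 4514 - 135 = 4379$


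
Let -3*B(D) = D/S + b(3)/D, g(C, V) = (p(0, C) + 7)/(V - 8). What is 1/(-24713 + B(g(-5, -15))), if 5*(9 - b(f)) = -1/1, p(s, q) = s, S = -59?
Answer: -47495/1173265448 ≈ -4.0481e-5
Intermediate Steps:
b(f) = 46/5 (b(f) = 9 - (-1)/(5*1) = 9 - (-1)/5 = 9 - 1/5*(-1) = 9 + 1/5 = 46/5)
g(C, V) = 7/(-8 + V) (g(C, V) = (0 + 7)/(V - 8) = 7/(-8 + V))
B(D) = -46/(15*D) + D/177 (B(D) = -(D/(-59) + 46/(5*D))/3 = -(D*(-1/59) + 46/(5*D))/3 = -(-D/59 + 46/(5*D))/3 = -46/(15*D) + D/177)
1/(-24713 + B(g(-5, -15))) = 1/(-24713 + (-46/(15*(7/(-8 - 15))) + (7/(-8 - 15))/177)) = 1/(-24713 + (-46/(15*(7/(-23))) + (7/(-23))/177)) = 1/(-24713 + (-46/(15*(7*(-1/23))) + (7*(-1/23))/177)) = 1/(-24713 + (-46/(15*(-7/23)) + (1/177)*(-7/23))) = 1/(-24713 + (-46/15*(-23/7) - 7/4071)) = 1/(-24713 + (1058/105 - 7/4071)) = 1/(-24713 + 478487/47495) = 1/(-1173265448/47495) = -47495/1173265448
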